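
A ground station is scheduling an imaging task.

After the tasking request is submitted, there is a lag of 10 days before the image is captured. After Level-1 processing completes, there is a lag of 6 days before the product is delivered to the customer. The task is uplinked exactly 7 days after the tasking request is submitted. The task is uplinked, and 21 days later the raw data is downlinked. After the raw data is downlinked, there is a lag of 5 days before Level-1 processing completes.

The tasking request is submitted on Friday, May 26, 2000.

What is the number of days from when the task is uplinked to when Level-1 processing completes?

26 days

Causal path: the task is uplinked → the raw data is downlinked → Level-1 processing completes.
Total delay along the path: 21 + 5 = 26 days.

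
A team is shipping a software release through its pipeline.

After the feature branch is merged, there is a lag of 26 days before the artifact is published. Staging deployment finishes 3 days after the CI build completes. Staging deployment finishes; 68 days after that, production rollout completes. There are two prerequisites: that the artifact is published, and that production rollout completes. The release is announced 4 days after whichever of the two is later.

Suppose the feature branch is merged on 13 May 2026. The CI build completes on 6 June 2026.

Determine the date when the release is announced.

The feature branch is merged: May 13, 2026.
The artifact is published: May 13, 2026 + 26 days = Jun 8, 2026.
The CI build completes: Jun 6, 2026.
Staging deployment finishes: Jun 6, 2026 + 3 days = Jun 9, 2026.
Production rollout completes: Jun 9, 2026 + 68 days = Aug 16, 2026.
Both prerequisites met — the artifact is published (Jun 8, 2026), production rollout completes (Aug 16, 2026); the later is Aug 16, 2026.
The release is announced: Aug 16, 2026 + 4 days = Aug 20, 2026.

20 August 2026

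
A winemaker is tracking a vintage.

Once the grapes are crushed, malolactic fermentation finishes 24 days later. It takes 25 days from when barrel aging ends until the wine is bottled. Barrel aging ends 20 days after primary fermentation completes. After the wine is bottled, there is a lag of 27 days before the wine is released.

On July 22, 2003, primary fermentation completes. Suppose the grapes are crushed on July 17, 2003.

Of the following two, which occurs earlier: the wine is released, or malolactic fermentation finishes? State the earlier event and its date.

Primary fermentation completes: Jul 22, 2003.
Barrel aging ends: Jul 22, 2003 + 20 days = Aug 11, 2003.
The wine is bottled: Aug 11, 2003 + 25 days = Sep 5, 2003.
The wine is released: Sep 5, 2003 + 27 days = Oct 2, 2003.
The grapes are crushed: Jul 17, 2003.
Malolactic fermentation finishes: Jul 17, 2003 + 24 days = Aug 10, 2003.
Comparing: the wine is released on Oct 2, 2003 vs malolactic fermentation finishes on Aug 10, 2003. Earlier: malolactic fermentation finishes.

Malolactic fermentation finishes — August 10, 2003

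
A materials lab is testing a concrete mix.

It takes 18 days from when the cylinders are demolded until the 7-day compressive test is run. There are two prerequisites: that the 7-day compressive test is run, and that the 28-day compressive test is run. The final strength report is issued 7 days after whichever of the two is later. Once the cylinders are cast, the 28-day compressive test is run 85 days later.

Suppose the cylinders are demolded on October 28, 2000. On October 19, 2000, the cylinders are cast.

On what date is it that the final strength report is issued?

January 19, 2001

The cylinders are demolded: Oct 28, 2000.
The 7-day compressive test is run: Oct 28, 2000 + 18 days = Nov 15, 2000.
The cylinders are cast: Oct 19, 2000.
The 28-day compressive test is run: Oct 19, 2000 + 85 days = Jan 12, 2001.
Both prerequisites met — the 7-day compressive test is run (Nov 15, 2000), the 28-day compressive test is run (Jan 12, 2001); the later is Jan 12, 2001.
The final strength report is issued: Jan 12, 2001 + 7 days = Jan 19, 2001.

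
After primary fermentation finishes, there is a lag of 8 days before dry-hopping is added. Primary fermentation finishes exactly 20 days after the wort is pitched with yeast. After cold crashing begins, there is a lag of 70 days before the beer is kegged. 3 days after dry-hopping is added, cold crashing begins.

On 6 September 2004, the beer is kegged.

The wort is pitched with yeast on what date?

The beer is kegged: Sep 6, 2004.
Cold crashing begins: Sep 6, 2004 − 70 days = Jun 28, 2004.
Dry-hopping is added: Jun 28, 2004 − 3 days = Jun 25, 2004.
Primary fermentation finishes: Jun 25, 2004 − 8 days = Jun 17, 2004.
The wort is pitched with yeast: Jun 17, 2004 − 20 days = May 28, 2004.

28 May 2004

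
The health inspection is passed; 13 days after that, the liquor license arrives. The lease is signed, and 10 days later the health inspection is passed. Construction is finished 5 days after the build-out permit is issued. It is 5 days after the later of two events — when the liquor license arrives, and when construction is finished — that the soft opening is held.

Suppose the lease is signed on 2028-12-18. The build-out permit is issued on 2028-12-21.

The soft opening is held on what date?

The lease is signed: Dec 18, 2028.
The health inspection is passed: Dec 18, 2028 + 10 days = Dec 28, 2028.
The liquor license arrives: Dec 28, 2028 + 13 days = Jan 10, 2029.
The build-out permit is issued: Dec 21, 2028.
Construction is finished: Dec 21, 2028 + 5 days = Dec 26, 2028.
Both prerequisites met — the liquor license arrives (Jan 10, 2029), construction is finished (Dec 26, 2028); the later is Jan 10, 2029.
The soft opening is held: Jan 10, 2029 + 5 days = Jan 15, 2029.

2029-01-15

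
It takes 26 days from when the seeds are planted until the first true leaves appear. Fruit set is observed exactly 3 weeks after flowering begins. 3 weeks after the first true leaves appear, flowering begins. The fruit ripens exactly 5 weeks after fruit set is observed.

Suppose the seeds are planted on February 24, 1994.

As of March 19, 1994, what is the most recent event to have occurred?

The seeds are planted: Feb 24, 1994.
The first true leaves appear: Feb 24, 1994 + 26 days = Mar 22, 1994.
Flowering begins: Mar 22, 1994 + 3 weeks = Apr 12, 1994.
Fruit set is observed: Apr 12, 1994 + 3 weeks = May 3, 1994.
The fruit ripens: May 3, 1994 + 5 weeks = Jun 7, 1994.
Mar 19, 1994 falls between when the seeds are planted (Feb 24, 1994) and when the first true leaves appear (Mar 22, 1994).

The seeds are planted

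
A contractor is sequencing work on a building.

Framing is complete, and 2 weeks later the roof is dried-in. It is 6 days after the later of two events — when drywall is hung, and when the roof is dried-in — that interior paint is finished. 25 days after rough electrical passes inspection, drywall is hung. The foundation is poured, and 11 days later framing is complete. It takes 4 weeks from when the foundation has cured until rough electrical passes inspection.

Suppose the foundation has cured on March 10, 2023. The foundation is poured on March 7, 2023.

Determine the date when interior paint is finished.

May 8, 2023

The foundation has cured: Mar 10, 2023.
Rough electrical passes inspection: Mar 10, 2023 + 4 weeks = Apr 7, 2023.
Drywall is hung: Apr 7, 2023 + 25 days = May 2, 2023.
The foundation is poured: Mar 7, 2023.
Framing is complete: Mar 7, 2023 + 11 days = Mar 18, 2023.
The roof is dried-in: Mar 18, 2023 + 2 weeks = Apr 1, 2023.
Both prerequisites met — drywall is hung (May 2, 2023), the roof is dried-in (Apr 1, 2023); the later is May 2, 2023.
Interior paint is finished: May 2, 2023 + 6 days = May 8, 2023.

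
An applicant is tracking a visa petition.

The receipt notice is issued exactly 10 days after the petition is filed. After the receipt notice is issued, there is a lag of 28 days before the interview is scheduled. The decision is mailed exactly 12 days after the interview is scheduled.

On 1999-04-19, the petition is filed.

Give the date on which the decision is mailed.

1999-06-08

The petition is filed: Apr 19, 1999.
The receipt notice is issued: Apr 19, 1999 + 10 days = Apr 29, 1999.
The interview is scheduled: Apr 29, 1999 + 28 days = May 27, 1999.
The decision is mailed: May 27, 1999 + 12 days = Jun 8, 1999.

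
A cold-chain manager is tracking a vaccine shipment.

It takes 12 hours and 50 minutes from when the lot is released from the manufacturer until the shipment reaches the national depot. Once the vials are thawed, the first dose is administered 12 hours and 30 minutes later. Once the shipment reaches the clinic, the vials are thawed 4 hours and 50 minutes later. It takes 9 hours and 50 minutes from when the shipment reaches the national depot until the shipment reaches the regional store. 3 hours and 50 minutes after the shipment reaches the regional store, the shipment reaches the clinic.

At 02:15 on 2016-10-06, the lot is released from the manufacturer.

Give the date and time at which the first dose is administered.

22:05 on 2016-10-07

The lot is released from the manufacturer: 02:15 Oct 6, 2016.
The shipment reaches the national depot: 02:15 Oct 6, 2016 + 12h50m = 15:05 Oct 6, 2016.
The shipment reaches the regional store: 15:05 Oct 6, 2016 + 9h50m = 00:55 Oct 7, 2016.
The shipment reaches the clinic: 00:55 Oct 7, 2016 + 3h50m = 04:45 Oct 7, 2016.
The vials are thawed: 04:45 Oct 7, 2016 + 4h50m = 09:35 Oct 7, 2016.
The first dose is administered: 09:35 Oct 7, 2016 + 12h30m = 22:05 Oct 7, 2016.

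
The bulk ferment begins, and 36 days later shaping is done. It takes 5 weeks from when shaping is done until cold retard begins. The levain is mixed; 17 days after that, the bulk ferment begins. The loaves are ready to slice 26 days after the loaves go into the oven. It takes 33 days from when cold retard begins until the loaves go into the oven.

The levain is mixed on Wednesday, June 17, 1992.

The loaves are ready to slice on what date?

Wednesday, November 11, 1992

The levain is mixed: Jun 17, 1992.
The bulk ferment begins: Jun 17, 1992 + 17 days = Jul 4, 1992.
Shaping is done: Jul 4, 1992 + 36 days = Aug 9, 1992.
Cold retard begins: Aug 9, 1992 + 5 weeks = Sep 13, 1992.
The loaves go into the oven: Sep 13, 1992 + 33 days = Oct 16, 1992.
The loaves are ready to slice: Oct 16, 1992 + 26 days = Nov 11, 1992.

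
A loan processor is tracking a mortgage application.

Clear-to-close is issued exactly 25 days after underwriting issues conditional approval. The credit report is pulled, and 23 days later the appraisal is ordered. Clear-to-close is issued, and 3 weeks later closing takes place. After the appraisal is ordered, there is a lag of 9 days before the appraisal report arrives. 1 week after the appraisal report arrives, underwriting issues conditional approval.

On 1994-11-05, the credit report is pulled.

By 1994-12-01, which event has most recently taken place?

The credit report is pulled: Nov 5, 1994.
The appraisal is ordered: Nov 5, 1994 + 23 days = Nov 28, 1994.
The appraisal report arrives: Nov 28, 1994 + 9 days = Dec 7, 1994.
Underwriting issues conditional approval: Dec 7, 1994 + 1 week = Dec 14, 1994.
Clear-to-close is issued: Dec 14, 1994 + 25 days = Jan 8, 1995.
Closing takes place: Jan 8, 1995 + 3 weeks = Jan 29, 1995.
Dec 1, 1994 falls between when the appraisal is ordered (Nov 28, 1994) and when the appraisal report arrives (Dec 7, 1994).

The appraisal is ordered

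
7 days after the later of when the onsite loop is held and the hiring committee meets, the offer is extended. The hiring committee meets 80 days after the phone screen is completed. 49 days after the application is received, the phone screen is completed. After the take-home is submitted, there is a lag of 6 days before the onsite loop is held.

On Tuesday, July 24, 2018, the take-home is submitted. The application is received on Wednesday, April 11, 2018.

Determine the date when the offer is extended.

The take-home is submitted: Jul 24, 2018.
The onsite loop is held: Jul 24, 2018 + 6 days = Jul 30, 2018.
The application is received: Apr 11, 2018.
The phone screen is completed: Apr 11, 2018 + 49 days = May 30, 2018.
The hiring committee meets: May 30, 2018 + 80 days = Aug 18, 2018.
Both prerequisites met — the onsite loop is held (Jul 30, 2018), the hiring committee meets (Aug 18, 2018); the later is Aug 18, 2018.
The offer is extended: Aug 18, 2018 + 7 days = Aug 25, 2018.

Saturday, August 25, 2018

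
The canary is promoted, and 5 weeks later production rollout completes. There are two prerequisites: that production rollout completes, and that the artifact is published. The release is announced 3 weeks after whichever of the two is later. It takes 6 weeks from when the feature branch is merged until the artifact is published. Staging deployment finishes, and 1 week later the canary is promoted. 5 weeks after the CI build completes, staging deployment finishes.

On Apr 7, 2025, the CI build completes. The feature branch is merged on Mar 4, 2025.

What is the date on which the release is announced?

The CI build completes: Apr 7, 2025.
Staging deployment finishes: Apr 7, 2025 + 5 weeks = May 12, 2025.
The canary is promoted: May 12, 2025 + 1 week = May 19, 2025.
Production rollout completes: May 19, 2025 + 5 weeks = Jun 23, 2025.
The feature branch is merged: Mar 4, 2025.
The artifact is published: Mar 4, 2025 + 6 weeks = Apr 15, 2025.
Both prerequisites met — production rollout completes (Jun 23, 2025), the artifact is published (Apr 15, 2025); the later is Jun 23, 2025.
The release is announced: Jun 23, 2025 + 3 weeks = Jul 14, 2025.

Jul 14, 2025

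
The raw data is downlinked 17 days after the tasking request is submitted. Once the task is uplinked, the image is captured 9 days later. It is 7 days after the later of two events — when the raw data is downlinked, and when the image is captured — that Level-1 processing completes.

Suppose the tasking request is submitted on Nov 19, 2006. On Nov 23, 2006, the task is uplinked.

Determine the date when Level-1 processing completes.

The tasking request is submitted: Nov 19, 2006.
The raw data is downlinked: Nov 19, 2006 + 17 days = Dec 6, 2006.
The task is uplinked: Nov 23, 2006.
The image is captured: Nov 23, 2006 + 9 days = Dec 2, 2006.
Both prerequisites met — the raw data is downlinked (Dec 6, 2006), the image is captured (Dec 2, 2006); the later is Dec 6, 2006.
Level-1 processing completes: Dec 6, 2006 + 7 days = Dec 13, 2006.

Dec 13, 2006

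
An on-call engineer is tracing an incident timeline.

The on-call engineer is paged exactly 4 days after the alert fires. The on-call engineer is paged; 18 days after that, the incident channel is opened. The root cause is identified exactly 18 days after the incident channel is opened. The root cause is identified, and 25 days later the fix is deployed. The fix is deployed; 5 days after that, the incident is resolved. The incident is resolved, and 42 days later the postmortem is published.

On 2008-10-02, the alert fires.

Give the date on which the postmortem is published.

The alert fires: Oct 2, 2008.
The on-call engineer is paged: Oct 2, 2008 + 4 days = Oct 6, 2008.
The incident channel is opened: Oct 6, 2008 + 18 days = Oct 24, 2008.
The root cause is identified: Oct 24, 2008 + 18 days = Nov 11, 2008.
The fix is deployed: Nov 11, 2008 + 25 days = Dec 6, 2008.
The incident is resolved: Dec 6, 2008 + 5 days = Dec 11, 2008.
The postmortem is published: Dec 11, 2008 + 42 days = Jan 22, 2009.

2009-01-22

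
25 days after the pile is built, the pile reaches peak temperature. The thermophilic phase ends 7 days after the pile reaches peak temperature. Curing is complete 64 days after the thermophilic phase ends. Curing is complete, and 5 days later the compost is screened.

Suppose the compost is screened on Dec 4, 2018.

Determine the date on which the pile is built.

The compost is screened: Dec 4, 2018.
Curing is complete: Dec 4, 2018 − 5 days = Nov 29, 2018.
The thermophilic phase ends: Nov 29, 2018 − 64 days = Sep 26, 2018.
The pile reaches peak temperature: Sep 26, 2018 − 7 days = Sep 19, 2018.
The pile is built: Sep 19, 2018 − 25 days = Aug 25, 2018.

Aug 25, 2018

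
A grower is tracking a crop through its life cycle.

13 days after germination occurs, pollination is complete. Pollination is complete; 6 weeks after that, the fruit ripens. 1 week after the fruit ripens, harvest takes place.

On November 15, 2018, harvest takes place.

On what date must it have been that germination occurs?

Harvest takes place: Nov 15, 2018.
The fruit ripens: Nov 15, 2018 − 1 week = Nov 8, 2018.
Pollination is complete: Nov 8, 2018 − 6 weeks = Sep 27, 2018.
Germination occurs: Sep 27, 2018 − 13 days = Sep 14, 2018.

September 14, 2018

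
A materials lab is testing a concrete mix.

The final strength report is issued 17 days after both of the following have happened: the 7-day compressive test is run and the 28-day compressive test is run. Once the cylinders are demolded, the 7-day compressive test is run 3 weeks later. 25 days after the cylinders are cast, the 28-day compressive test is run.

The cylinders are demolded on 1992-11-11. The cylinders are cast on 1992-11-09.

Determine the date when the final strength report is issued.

1992-12-21

The cylinders are demolded: Nov 11, 1992.
The 7-day compressive test is run: Nov 11, 1992 + 3 weeks = Dec 2, 1992.
The cylinders are cast: Nov 9, 1992.
The 28-day compressive test is run: Nov 9, 1992 + 25 days = Dec 4, 1992.
Both prerequisites met — the 7-day compressive test is run (Dec 2, 1992), the 28-day compressive test is run (Dec 4, 1992); the later is Dec 4, 1992.
The final strength report is issued: Dec 4, 1992 + 17 days = Dec 21, 1992.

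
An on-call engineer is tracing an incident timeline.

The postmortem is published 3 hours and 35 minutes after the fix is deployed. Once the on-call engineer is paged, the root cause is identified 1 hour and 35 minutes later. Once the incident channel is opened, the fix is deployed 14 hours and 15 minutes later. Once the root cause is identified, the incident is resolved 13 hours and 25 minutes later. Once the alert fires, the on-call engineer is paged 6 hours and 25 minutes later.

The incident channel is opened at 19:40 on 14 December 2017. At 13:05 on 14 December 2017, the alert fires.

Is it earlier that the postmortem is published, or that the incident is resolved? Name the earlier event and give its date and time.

The incident is resolved — 10:30 on 15 December 2017

The incident channel is opened: 19:40 Dec 14, 2017.
The fix is deployed: 19:40 Dec 14, 2017 + 14h15m = 09:55 Dec 15, 2017.
The postmortem is published: 09:55 Dec 15, 2017 + 3h35m = 13:30 Dec 15, 2017.
The alert fires: 13:05 Dec 14, 2017.
The on-call engineer is paged: 13:05 Dec 14, 2017 + 6h25m = 19:30 Dec 14, 2017.
The root cause is identified: 19:30 Dec 14, 2017 + 1h35m = 21:05 Dec 14, 2017.
The incident is resolved: 21:05 Dec 14, 2017 + 13h25m = 10:30 Dec 15, 2017.
Comparing: the postmortem is published at 13:30 Dec 15, 2017 vs the incident is resolved at 10:30 Dec 15, 2017. Earlier: the incident is resolved.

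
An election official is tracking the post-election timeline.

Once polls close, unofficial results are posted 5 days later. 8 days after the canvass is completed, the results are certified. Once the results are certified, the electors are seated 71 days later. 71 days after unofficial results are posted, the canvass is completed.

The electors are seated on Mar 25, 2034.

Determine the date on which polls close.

Oct 21, 2033

The electors are seated: Mar 25, 2034.
The results are certified: Mar 25, 2034 − 71 days = Jan 13, 2034.
The canvass is completed: Jan 13, 2034 − 8 days = Jan 5, 2034.
Unofficial results are posted: Jan 5, 2034 − 71 days = Oct 26, 2033.
Polls close: Oct 26, 2033 − 5 days = Oct 21, 2033.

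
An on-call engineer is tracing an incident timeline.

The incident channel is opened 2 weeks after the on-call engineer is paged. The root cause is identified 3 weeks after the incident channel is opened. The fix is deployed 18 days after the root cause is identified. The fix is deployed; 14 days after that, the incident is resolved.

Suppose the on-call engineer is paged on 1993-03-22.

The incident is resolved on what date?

1993-05-28

The on-call engineer is paged: Mar 22, 1993.
The incident channel is opened: Mar 22, 1993 + 2 weeks = Apr 5, 1993.
The root cause is identified: Apr 5, 1993 + 3 weeks = Apr 26, 1993.
The fix is deployed: Apr 26, 1993 + 18 days = May 14, 1993.
The incident is resolved: May 14, 1993 + 14 days = May 28, 1993.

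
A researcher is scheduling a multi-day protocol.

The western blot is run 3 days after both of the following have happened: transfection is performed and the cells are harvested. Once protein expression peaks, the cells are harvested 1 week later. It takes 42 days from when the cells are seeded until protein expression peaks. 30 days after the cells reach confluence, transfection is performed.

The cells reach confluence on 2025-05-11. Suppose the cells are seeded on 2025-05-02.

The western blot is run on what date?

The cells reach confluence: May 11, 2025.
Transfection is performed: May 11, 2025 + 30 days = Jun 10, 2025.
The cells are seeded: May 2, 2025.
Protein expression peaks: May 2, 2025 + 42 days = Jun 13, 2025.
The cells are harvested: Jun 13, 2025 + 1 week = Jun 20, 2025.
Both prerequisites met — transfection is performed (Jun 10, 2025), the cells are harvested (Jun 20, 2025); the later is Jun 20, 2025.
The western blot is run: Jun 20, 2025 + 3 days = Jun 23, 2025.

2025-06-23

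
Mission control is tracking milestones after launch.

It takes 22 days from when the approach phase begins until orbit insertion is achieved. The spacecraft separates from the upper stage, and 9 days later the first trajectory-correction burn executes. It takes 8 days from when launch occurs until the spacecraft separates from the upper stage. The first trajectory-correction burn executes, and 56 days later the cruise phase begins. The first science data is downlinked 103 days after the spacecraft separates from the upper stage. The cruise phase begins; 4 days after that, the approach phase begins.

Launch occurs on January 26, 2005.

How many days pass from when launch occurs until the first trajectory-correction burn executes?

17 days

Causal path: launch occurs → the spacecraft separates from the upper stage → the first trajectory-correction burn executes.
Total delay along the path: 8 + 9 = 17 days.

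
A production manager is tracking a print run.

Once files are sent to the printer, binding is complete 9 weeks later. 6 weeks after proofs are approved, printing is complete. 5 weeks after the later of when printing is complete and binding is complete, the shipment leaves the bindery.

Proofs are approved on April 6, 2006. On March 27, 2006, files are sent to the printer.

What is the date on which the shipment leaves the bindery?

Proofs are approved: Apr 6, 2006.
Printing is complete: Apr 6, 2006 + 6 weeks = May 18, 2006.
Files are sent to the printer: Mar 27, 2006.
Binding is complete: Mar 27, 2006 + 9 weeks = May 29, 2006.
Both prerequisites met — printing is complete (May 18, 2006), binding is complete (May 29, 2006); the later is May 29, 2006.
The shipment leaves the bindery: May 29, 2006 + 5 weeks = Jul 3, 2006.

July 3, 2006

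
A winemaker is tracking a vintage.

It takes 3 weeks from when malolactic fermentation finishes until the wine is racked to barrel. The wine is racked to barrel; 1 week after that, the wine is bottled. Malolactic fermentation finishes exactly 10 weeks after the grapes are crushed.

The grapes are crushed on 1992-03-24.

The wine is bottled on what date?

The grapes are crushed: Mar 24, 1992.
Malolactic fermentation finishes: Mar 24, 1992 + 10 weeks = Jun 2, 1992.
The wine is racked to barrel: Jun 2, 1992 + 3 weeks = Jun 23, 1992.
The wine is bottled: Jun 23, 1992 + 1 week = Jun 30, 1992.

1992-06-30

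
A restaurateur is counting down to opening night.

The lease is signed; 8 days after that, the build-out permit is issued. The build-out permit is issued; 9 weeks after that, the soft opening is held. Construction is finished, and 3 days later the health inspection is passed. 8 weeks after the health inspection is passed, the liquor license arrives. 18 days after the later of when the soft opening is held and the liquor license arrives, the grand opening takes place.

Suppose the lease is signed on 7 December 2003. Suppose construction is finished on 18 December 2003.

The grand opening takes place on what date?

5 March 2004

The lease is signed: Dec 7, 2003.
The build-out permit is issued: Dec 7, 2003 + 8 days = Dec 15, 2003.
The soft opening is held: Dec 15, 2003 + 9 weeks = Feb 16, 2004.
Construction is finished: Dec 18, 2003.
The health inspection is passed: Dec 18, 2003 + 3 days = Dec 21, 2003.
The liquor license arrives: Dec 21, 2003 + 8 weeks = Feb 15, 2004.
Both prerequisites met — the soft opening is held (Feb 16, 2004), the liquor license arrives (Feb 15, 2004); the later is Feb 16, 2004.
The grand opening takes place: Feb 16, 2004 + 18 days = Mar 5, 2004.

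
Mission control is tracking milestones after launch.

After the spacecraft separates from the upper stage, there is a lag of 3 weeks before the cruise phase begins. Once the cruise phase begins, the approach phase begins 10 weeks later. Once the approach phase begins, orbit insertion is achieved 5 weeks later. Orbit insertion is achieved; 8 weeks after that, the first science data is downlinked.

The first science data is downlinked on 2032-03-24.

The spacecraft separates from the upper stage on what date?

The first science data is downlinked: Mar 24, 2032.
Orbit insertion is achieved: Mar 24, 2032 − 8 weeks = Jan 28, 2032.
The approach phase begins: Jan 28, 2032 − 5 weeks = Dec 24, 2031.
The cruise phase begins: Dec 24, 2031 − 10 weeks = Oct 15, 2031.
The spacecraft separates from the upper stage: Oct 15, 2031 − 3 weeks = Sep 24, 2031.

2031-09-24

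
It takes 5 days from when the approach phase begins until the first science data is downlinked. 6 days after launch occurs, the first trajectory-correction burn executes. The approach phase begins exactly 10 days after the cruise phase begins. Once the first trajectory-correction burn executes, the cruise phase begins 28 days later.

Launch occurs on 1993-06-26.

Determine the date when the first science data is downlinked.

1993-08-14

Launch occurs: Jun 26, 1993.
The first trajectory-correction burn executes: Jun 26, 1993 + 6 days = Jul 2, 1993.
The cruise phase begins: Jul 2, 1993 + 28 days = Jul 30, 1993.
The approach phase begins: Jul 30, 1993 + 10 days = Aug 9, 1993.
The first science data is downlinked: Aug 9, 1993 + 5 days = Aug 14, 1993.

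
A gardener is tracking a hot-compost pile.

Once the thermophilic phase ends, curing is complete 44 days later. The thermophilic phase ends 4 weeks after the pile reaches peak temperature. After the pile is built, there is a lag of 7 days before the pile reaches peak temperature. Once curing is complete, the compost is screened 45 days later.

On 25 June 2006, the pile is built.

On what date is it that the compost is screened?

The pile is built: Jun 25, 2006.
The pile reaches peak temperature: Jun 25, 2006 + 7 days = Jul 2, 2006.
The thermophilic phase ends: Jul 2, 2006 + 4 weeks = Jul 30, 2006.
Curing is complete: Jul 30, 2006 + 44 days = Sep 12, 2006.
The compost is screened: Sep 12, 2006 + 45 days = Oct 27, 2006.

27 October 2006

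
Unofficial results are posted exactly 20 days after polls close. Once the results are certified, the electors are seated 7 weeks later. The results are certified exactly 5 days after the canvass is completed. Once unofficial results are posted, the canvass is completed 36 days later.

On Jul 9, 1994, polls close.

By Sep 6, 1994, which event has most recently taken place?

The canvass is completed

Polls close: Jul 9, 1994.
Unofficial results are posted: Jul 9, 1994 + 20 days = Jul 29, 1994.
The canvass is completed: Jul 29, 1994 + 36 days = Sep 3, 1994.
The results are certified: Sep 3, 1994 + 5 days = Sep 8, 1994.
The electors are seated: Sep 8, 1994 + 7 weeks = Oct 27, 1994.
Sep 6, 1994 falls between when the canvass is completed (Sep 3, 1994) and when the results are certified (Sep 8, 1994).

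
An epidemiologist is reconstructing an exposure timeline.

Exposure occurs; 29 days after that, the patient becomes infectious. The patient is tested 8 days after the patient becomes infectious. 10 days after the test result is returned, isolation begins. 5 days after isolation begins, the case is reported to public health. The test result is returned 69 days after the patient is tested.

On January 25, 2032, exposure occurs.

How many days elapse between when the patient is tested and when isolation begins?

Causal path: the patient is tested → the test result is returned → isolation begins.
Total delay along the path: 69 + 10 = 79 days.

79 days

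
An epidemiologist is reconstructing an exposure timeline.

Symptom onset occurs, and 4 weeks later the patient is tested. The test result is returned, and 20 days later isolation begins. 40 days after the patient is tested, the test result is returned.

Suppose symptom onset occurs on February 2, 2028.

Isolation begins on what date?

Symptom onset occurs: Feb 2, 2028.
The patient is tested: Feb 2, 2028 + 4 weeks = Mar 1, 2028.
The test result is returned: Mar 1, 2028 + 40 days = Apr 10, 2028.
Isolation begins: Apr 10, 2028 + 20 days = Apr 30, 2028.

April 30, 2028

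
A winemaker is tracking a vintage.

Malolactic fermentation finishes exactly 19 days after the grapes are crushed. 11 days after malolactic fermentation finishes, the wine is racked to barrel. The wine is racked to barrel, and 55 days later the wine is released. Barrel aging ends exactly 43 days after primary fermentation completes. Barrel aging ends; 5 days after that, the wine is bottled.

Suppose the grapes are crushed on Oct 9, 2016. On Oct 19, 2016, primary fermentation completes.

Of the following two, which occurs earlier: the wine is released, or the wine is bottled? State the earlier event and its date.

The grapes are crushed: Oct 9, 2016.
Malolactic fermentation finishes: Oct 9, 2016 + 19 days = Oct 28, 2016.
The wine is racked to barrel: Oct 28, 2016 + 11 days = Nov 8, 2016.
The wine is released: Nov 8, 2016 + 55 days = Jan 2, 2017.
Primary fermentation completes: Oct 19, 2016.
Barrel aging ends: Oct 19, 2016 + 43 days = Dec 1, 2016.
The wine is bottled: Dec 1, 2016 + 5 days = Dec 6, 2016.
Comparing: the wine is released on Jan 2, 2017 vs the wine is bottled on Dec 6, 2016. Earlier: the wine is bottled.

The wine is bottled — Dec 6, 2016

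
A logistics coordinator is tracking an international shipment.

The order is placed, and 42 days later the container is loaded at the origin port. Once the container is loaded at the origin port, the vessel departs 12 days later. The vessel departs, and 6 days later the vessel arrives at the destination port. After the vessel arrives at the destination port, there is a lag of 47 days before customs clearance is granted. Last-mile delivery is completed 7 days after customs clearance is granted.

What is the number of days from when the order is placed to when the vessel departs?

Causal path: the order is placed → the container is loaded at the origin port → the vessel departs.
Total delay along the path: 42 + 12 = 54 days.

54 days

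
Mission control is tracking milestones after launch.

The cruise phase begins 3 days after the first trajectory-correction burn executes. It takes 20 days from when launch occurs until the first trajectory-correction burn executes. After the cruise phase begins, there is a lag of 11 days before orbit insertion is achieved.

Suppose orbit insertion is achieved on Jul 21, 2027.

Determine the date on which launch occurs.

Orbit insertion is achieved: Jul 21, 2027.
The cruise phase begins: Jul 21, 2027 − 11 days = Jul 10, 2027.
The first trajectory-correction burn executes: Jul 10, 2027 − 3 days = Jul 7, 2027.
Launch occurs: Jul 7, 2027 − 20 days = Jun 17, 2027.

Jun 17, 2027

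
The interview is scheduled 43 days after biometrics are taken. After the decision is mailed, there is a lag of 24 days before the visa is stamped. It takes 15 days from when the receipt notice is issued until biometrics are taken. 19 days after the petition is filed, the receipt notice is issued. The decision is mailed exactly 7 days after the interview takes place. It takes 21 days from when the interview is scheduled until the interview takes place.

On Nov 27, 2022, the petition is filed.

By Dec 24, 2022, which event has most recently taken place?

The petition is filed: Nov 27, 2022.
The receipt notice is issued: Nov 27, 2022 + 19 days = Dec 16, 2022.
Biometrics are taken: Dec 16, 2022 + 15 days = Dec 31, 2022.
The interview is scheduled: Dec 31, 2022 + 43 days = Feb 12, 2023.
The interview takes place: Feb 12, 2023 + 21 days = Mar 5, 2023.
The decision is mailed: Mar 5, 2023 + 7 days = Mar 12, 2023.
The visa is stamped: Mar 12, 2023 + 24 days = Apr 5, 2023.
Dec 24, 2022 falls between when the receipt notice is issued (Dec 16, 2022) and when biometrics are taken (Dec 31, 2022).

The receipt notice is issued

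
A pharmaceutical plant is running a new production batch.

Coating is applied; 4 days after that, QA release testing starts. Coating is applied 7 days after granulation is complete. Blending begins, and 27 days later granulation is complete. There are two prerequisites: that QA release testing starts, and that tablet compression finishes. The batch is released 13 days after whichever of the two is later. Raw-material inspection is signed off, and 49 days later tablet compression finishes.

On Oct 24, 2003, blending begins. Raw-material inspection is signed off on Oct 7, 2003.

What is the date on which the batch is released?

Dec 14, 2003

Blending begins: Oct 24, 2003.
Granulation is complete: Oct 24, 2003 + 27 days = Nov 20, 2003.
Coating is applied: Nov 20, 2003 + 7 days = Nov 27, 2003.
QA release testing starts: Nov 27, 2003 + 4 days = Dec 1, 2003.
Raw-material inspection is signed off: Oct 7, 2003.
Tablet compression finishes: Oct 7, 2003 + 49 days = Nov 25, 2003.
Both prerequisites met — QA release testing starts (Dec 1, 2003), tablet compression finishes (Nov 25, 2003); the later is Dec 1, 2003.
The batch is released: Dec 1, 2003 + 13 days = Dec 14, 2003.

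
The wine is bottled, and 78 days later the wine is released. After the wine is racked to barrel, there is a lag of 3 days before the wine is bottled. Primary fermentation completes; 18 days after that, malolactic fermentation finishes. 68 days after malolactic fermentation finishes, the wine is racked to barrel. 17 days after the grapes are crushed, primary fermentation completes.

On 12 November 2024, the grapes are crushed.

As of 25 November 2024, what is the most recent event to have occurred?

The grapes are crushed: Nov 12, 2024.
Primary fermentation completes: Nov 12, 2024 + 17 days = Nov 29, 2024.
Malolactic fermentation finishes: Nov 29, 2024 + 18 days = Dec 17, 2024.
The wine is racked to barrel: Dec 17, 2024 + 68 days = Feb 23, 2025.
The wine is bottled: Feb 23, 2025 + 3 days = Feb 26, 2025.
The wine is released: Feb 26, 2025 + 78 days = May 15, 2025.
Nov 25, 2024 falls between when the grapes are crushed (Nov 12, 2024) and when primary fermentation completes (Nov 29, 2024).

The grapes are crushed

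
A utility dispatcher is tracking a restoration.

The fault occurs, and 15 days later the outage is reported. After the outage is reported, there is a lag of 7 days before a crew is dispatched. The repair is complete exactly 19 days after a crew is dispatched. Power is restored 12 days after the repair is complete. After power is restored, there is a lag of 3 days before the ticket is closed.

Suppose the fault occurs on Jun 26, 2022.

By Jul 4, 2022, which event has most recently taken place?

The fault occurs: Jun 26, 2022.
The outage is reported: Jun 26, 2022 + 15 days = Jul 11, 2022.
A crew is dispatched: Jul 11, 2022 + 7 days = Jul 18, 2022.
The repair is complete: Jul 18, 2022 + 19 days = Aug 6, 2022.
Power is restored: Aug 6, 2022 + 12 days = Aug 18, 2022.
The ticket is closed: Aug 18, 2022 + 3 days = Aug 21, 2022.
Jul 4, 2022 falls between when the fault occurs (Jun 26, 2022) and when the outage is reported (Jul 11, 2022).

The fault occurs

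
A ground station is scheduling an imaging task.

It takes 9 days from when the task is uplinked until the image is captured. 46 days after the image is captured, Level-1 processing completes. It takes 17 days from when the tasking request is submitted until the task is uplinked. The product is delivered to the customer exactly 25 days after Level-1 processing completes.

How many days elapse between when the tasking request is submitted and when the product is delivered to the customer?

Causal path: the tasking request is submitted → the task is uplinked → the image is captured → Level-1 processing completes → the product is delivered to the customer.
Total delay along the path: 17 + 9 + 46 + 25 = 97 days.

97 days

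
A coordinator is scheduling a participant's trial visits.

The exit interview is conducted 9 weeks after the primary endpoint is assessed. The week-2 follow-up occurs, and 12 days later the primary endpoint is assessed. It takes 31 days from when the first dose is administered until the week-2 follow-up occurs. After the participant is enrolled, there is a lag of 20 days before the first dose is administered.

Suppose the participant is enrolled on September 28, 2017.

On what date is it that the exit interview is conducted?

The participant is enrolled: Sep 28, 2017.
The first dose is administered: Sep 28, 2017 + 20 days = Oct 18, 2017.
The week-2 follow-up occurs: Oct 18, 2017 + 31 days = Nov 18, 2017.
The primary endpoint is assessed: Nov 18, 2017 + 12 days = Nov 30, 2017.
The exit interview is conducted: Nov 30, 2017 + 9 weeks = Feb 1, 2018.

February 1, 2018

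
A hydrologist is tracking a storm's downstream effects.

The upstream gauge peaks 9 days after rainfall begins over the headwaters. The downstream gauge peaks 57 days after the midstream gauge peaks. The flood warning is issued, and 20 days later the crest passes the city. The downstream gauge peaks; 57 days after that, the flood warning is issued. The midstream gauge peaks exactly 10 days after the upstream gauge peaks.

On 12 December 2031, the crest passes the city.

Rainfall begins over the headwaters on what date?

The crest passes the city: Dec 12, 2031.
The flood warning is issued: Dec 12, 2031 − 20 days = Nov 22, 2031.
The downstream gauge peaks: Nov 22, 2031 − 57 days = Sep 26, 2031.
The midstream gauge peaks: Sep 26, 2031 − 57 days = Jul 31, 2031.
The upstream gauge peaks: Jul 31, 2031 − 10 days = Jul 21, 2031.
Rainfall begins over the headwaters: Jul 21, 2031 − 9 days = Jul 12, 2031.

12 July 2031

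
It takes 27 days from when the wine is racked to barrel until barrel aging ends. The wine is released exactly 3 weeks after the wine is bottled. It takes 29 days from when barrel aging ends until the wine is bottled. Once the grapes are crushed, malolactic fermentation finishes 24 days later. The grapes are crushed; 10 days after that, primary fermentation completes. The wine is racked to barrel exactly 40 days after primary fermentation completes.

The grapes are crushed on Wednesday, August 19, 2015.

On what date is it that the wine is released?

Thursday, December 24, 2015

The grapes are crushed: Aug 19, 2015.
Primary fermentation completes: Aug 19, 2015 + 10 days = Aug 29, 2015.
The wine is racked to barrel: Aug 29, 2015 + 40 days = Oct 8, 2015.
Barrel aging ends: Oct 8, 2015 + 27 days = Nov 4, 2015.
The wine is bottled: Nov 4, 2015 + 29 days = Dec 3, 2015.
The wine is released: Dec 3, 2015 + 3 weeks = Dec 24, 2015.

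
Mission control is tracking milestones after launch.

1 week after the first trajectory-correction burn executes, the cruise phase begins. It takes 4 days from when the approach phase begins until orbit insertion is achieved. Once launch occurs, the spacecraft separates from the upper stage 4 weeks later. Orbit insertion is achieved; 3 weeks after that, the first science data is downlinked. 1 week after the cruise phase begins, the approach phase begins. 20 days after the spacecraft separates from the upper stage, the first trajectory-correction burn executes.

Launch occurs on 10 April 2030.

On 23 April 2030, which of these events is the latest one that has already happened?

Launch occurs

Launch occurs: Apr 10, 2030.
The spacecraft separates from the upper stage: Apr 10, 2030 + 4 weeks = May 8, 2030.
The first trajectory-correction burn executes: May 8, 2030 + 20 days = May 28, 2030.
The cruise phase begins: May 28, 2030 + 1 week = Jun 4, 2030.
The approach phase begins: Jun 4, 2030 + 1 week = Jun 11, 2030.
Orbit insertion is achieved: Jun 11, 2030 + 4 days = Jun 15, 2030.
The first science data is downlinked: Jun 15, 2030 + 3 weeks = Jul 6, 2030.
Apr 23, 2030 falls between when launch occurs (Apr 10, 2030) and when the spacecraft separates from the upper stage (May 8, 2030).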